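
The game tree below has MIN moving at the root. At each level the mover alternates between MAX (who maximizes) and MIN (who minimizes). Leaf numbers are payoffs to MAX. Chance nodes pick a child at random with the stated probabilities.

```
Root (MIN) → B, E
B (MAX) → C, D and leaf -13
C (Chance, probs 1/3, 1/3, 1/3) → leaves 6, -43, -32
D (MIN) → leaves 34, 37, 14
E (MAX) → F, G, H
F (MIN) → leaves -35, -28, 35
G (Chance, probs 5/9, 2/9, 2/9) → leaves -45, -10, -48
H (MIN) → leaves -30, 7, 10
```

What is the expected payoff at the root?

-30

C (Chance): 1/3·6 + 1/3·-43 + 1/3·-32 = -23
D (MIN): min(34, 37, 14) = 14
B (MAX): max(-23, 14, -13) = 14
F (MIN): min(-35, -28, 35) = -35
G (Chance): 5/9·-45 + 2/9·-10 + 2/9·-48 = -37.89
H (MIN): min(-30, 7, 10) = -30
E (MAX): max(-35, -37.89, -30) = -30
Root (MIN): min(14, -30) = -30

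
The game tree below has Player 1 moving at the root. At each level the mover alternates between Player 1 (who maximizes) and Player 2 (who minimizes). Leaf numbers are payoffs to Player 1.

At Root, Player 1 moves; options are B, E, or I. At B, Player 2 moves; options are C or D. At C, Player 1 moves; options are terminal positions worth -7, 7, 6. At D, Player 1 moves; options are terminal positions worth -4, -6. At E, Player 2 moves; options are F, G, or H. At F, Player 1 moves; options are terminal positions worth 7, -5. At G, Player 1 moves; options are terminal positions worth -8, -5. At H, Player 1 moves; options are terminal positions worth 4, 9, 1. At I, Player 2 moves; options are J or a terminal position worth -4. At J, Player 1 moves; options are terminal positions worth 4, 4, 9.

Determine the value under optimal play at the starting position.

C (Player 1): max(-7, 7, 6) = 7
D (Player 1): max(-4, -6) = -4
B (Player 2): min(7, -4) = -4
F (Player 1): max(7, -5) = 7
G (Player 1): max(-8, -5) = -5
H (Player 1): max(4, 9, 1) = 9
E (Player 2): min(7, -5, 9) = -5
J (Player 1): max(4, 4, 9) = 9
I (Player 2): min(9, -4) = -4
Root (Player 1): max(-4, -5, -4) = -4

-4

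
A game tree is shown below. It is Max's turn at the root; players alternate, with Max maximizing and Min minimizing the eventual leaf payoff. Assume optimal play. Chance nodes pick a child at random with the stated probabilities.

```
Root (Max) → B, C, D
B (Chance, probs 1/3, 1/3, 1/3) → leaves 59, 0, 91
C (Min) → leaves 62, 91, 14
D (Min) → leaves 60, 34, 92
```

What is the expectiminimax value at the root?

B (Chance): 1/3·59 + 1/3·0 + 1/3·91 = 50
C (Min): min(62, 91, 14) = 14
D (Min): min(60, 34, 92) = 34
Root (Max): max(50, 14, 34) = 50

50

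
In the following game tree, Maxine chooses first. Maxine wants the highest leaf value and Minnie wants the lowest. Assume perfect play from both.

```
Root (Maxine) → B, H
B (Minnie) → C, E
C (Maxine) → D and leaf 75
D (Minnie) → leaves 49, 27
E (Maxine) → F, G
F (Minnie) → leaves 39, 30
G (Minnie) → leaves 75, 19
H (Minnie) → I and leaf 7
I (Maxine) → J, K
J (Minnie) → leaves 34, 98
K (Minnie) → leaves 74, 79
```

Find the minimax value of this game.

D (Minnie): min(49, 27) = 27
C (Maxine): max(27, 75) = 75
F (Minnie): min(39, 30) = 30
G (Minnie): min(75, 19) = 19
E (Maxine): max(30, 19) = 30
B (Minnie): min(75, 30) = 30
J (Minnie): min(34, 98) = 34
K (Minnie): min(74, 79) = 74
I (Maxine): max(34, 74) = 74
H (Minnie): min(74, 7) = 7
Root (Maxine): max(30, 7) = 30

30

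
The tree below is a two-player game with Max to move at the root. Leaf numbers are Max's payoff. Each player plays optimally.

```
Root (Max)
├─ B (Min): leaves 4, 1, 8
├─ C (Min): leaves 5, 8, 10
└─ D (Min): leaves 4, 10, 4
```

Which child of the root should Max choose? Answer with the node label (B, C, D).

B (Min): min(4, 1, 8) = 1
C (Min): min(5, 8, 10) = 5
D (Min): min(4, 10, 4) = 4
Root (Max): max(1, 5, 4) = 5
Max picks the child with the highest value: C (value 5).

C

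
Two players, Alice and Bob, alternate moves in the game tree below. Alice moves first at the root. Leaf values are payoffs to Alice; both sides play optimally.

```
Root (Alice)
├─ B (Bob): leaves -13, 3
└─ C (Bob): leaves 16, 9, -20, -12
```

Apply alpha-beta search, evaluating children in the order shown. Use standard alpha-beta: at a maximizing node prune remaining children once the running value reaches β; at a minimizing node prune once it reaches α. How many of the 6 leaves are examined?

B [α=-∞,β=+∞]: v=-13
C [α=-13,β=+∞]: v=-20 after child 3 ≤ α → α-cutoff, skip 1
Root [α=-∞,β=+∞]: v=-13
Leaves evaluated: 5 of 6.

5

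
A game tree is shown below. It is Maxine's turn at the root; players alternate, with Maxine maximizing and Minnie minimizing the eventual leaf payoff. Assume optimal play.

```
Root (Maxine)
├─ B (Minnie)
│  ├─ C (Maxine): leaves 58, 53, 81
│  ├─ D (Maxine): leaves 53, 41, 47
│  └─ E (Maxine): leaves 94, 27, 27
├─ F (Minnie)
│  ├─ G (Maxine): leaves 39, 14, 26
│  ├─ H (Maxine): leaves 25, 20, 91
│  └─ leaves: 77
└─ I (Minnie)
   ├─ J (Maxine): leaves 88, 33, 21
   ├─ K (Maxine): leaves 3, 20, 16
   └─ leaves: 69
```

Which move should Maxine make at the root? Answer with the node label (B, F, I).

C (Maxine): max(58, 53, 81) = 81
D (Maxine): max(53, 41, 47) = 53
E (Maxine): max(94, 27, 27) = 94
B (Minnie): min(81, 53, 94) = 53
G (Maxine): max(39, 14, 26) = 39
H (Maxine): max(25, 20, 91) = 91
F (Minnie): min(39, 91, 77) = 39
J (Maxine): max(88, 33, 21) = 88
K (Maxine): max(3, 20, 16) = 20
I (Minnie): min(88, 20, 69) = 20
Root (Maxine): max(53, 39, 20) = 53
Maxine picks the child with the highest value: B (value 53).

B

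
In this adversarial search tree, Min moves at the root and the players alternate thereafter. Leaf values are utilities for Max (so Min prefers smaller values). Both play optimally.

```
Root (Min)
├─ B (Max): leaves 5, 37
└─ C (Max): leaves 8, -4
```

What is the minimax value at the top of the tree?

8

B (Max): max(5, 37) = 37
C (Max): max(8, -4) = 8
Root (Min): min(37, 8) = 8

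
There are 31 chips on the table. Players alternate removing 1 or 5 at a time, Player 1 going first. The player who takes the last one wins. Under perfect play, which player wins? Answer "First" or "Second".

First

Mark each pile size as W (mover wins) or L (mover loses):
i:   0  1  2  3  4  5  6  7  8  9 10 11 12 13 14 15 16 17 18 19 20 21 22 23 24 25 26 27 28 29 30 31
     L  W  L  W  L  W  L  W  L  W  L  W  L  W  L  W  L  W  L  W  L  W  L  W  L  W  L  W  L  W  L  W
Position 31 is W, so the first player wins.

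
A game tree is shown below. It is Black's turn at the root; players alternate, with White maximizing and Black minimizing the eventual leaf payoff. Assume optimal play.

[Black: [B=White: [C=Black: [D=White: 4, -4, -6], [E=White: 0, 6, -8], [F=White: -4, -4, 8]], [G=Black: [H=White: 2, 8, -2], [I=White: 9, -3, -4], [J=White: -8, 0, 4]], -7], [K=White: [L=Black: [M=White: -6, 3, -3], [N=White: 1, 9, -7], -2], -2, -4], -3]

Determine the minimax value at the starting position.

-3

D (White): max(4, -4, -6) = 4
E (White): max(0, 6, -8) = 6
F (White): max(-4, -4, 8) = 8
C (Black): min(4, 6, 8) = 4
H (White): max(2, 8, -2) = 8
I (White): max(9, -3, -4) = 9
J (White): max(-8, 0, 4) = 4
G (Black): min(8, 9, 4) = 4
B (White): max(4, 4, -7) = 4
M (White): max(-6, 3, -3) = 3
N (White): max(1, 9, -7) = 9
L (Black): min(3, 9, -2) = -2
K (White): max(-2, -2, -4) = -2
Root (Black): min(4, -2, -3) = -3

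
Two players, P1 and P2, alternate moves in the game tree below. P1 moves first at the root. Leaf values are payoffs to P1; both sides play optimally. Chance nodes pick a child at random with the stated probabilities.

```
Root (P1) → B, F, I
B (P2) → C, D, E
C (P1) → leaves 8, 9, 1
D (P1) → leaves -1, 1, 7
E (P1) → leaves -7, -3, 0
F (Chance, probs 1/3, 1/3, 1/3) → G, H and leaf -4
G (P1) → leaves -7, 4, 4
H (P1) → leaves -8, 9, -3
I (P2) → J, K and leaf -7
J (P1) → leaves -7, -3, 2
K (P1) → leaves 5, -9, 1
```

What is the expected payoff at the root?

C (P1): max(8, 9, 1) = 9
D (P1): max(-1, 1, 7) = 7
E (P1): max(-7, -3, 0) = 0
B (P2): min(9, 7, 0) = 0
G (P1): max(-7, 4, 4) = 4
H (P1): max(-8, 9, -3) = 9
F (Chance): 1/3·4 + 1/3·9 + 1/3·-4 = 3
J (P1): max(-7, -3, 2) = 2
K (P1): max(5, -9, 1) = 5
I (P2): min(2, 5, -7) = -7
Root (P1): max(0, 3, -7) = 3

3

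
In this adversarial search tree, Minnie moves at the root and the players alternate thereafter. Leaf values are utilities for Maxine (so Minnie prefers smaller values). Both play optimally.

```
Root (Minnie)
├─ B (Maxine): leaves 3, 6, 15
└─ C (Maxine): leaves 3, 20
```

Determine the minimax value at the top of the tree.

15

B (Maxine): max(3, 6, 15) = 15
C (Maxine): max(3, 20) = 20
Root (Minnie): min(15, 20) = 15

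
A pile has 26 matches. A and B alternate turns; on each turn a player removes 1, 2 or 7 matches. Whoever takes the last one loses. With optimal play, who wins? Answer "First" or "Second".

First

Positions where the player to move wins (W) vs loses (L):
i:   0  1  2  3  4  5  6  7  8  9 10 11 12 13 14 15 16 17 18 19 20 21 22 23 24 25 26
     W  L  W  W  L  W  W  L  W  W  L  W  W  L  W  W  L  W  W  L  W  W  L  W  W  L  W
Position 26 is W, so the first player wins.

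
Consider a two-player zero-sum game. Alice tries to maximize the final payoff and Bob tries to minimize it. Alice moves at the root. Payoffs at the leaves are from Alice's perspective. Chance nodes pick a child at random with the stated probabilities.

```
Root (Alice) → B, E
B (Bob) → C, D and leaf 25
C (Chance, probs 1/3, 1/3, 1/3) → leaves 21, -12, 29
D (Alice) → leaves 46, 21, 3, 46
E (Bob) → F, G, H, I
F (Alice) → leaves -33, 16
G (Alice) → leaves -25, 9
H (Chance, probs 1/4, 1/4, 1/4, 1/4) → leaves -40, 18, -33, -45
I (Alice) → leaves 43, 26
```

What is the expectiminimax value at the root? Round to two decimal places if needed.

12.67

C (Chance): 1/3·21 + 1/3·-12 + 1/3·29 = 12.67
D (Alice): max(46, 21, 3, 46) = 46
B (Bob): min(12.67, 46, 25) = 12.67
F (Alice): max(-33, 16) = 16
G (Alice): max(-25, 9) = 9
H (Chance): 1/4·-40 + 1/4·18 + 1/4·-33 + 1/4·-45 = -25
I (Alice): max(43, 26) = 43
E (Bob): min(16, 9, -25, 43) = -25
Root (Alice): max(12.67, -25) = 12.67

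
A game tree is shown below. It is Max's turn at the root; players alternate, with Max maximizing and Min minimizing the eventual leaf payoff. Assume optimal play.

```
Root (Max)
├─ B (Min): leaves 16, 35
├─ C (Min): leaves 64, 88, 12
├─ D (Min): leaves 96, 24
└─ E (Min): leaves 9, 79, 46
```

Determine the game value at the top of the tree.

24

B (Min): min(16, 35) = 16
C (Min): min(64, 88, 12) = 12
D (Min): min(96, 24) = 24
E (Min): min(9, 79, 46) = 9
Root (Max): max(16, 12, 24, 9) = 24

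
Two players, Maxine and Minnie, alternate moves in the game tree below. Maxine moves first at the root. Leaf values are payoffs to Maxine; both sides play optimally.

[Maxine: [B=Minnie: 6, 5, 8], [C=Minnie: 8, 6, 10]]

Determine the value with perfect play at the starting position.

B (Minnie): min(6, 5, 8) = 5
C (Minnie): min(8, 6, 10) = 6
Root (Maxine): max(5, 6) = 6

6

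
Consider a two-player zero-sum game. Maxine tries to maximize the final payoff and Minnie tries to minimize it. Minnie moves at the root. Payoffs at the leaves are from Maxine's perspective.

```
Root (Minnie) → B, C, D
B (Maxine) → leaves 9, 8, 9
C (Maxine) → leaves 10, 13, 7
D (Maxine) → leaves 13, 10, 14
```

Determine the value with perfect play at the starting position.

B (Maxine): max(9, 8, 9) = 9
C (Maxine): max(10, 13, 7) = 13
D (Maxine): max(13, 10, 14) = 14
Root (Minnie): min(9, 13, 14) = 9

9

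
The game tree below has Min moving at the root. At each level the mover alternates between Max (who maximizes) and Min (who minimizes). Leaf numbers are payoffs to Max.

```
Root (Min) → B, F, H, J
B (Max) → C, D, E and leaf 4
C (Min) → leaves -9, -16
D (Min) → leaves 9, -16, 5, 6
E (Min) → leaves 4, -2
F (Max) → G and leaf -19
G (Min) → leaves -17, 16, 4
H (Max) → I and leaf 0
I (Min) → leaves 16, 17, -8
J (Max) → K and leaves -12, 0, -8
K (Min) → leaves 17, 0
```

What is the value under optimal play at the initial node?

-17

C (Min): min(-9, -16) = -16
D (Min): min(9, -16, 5, 6) = -16
E (Min): min(4, -2) = -2
B (Max): max(-16, -16, -2, 4) = 4
G (Min): min(-17, 16, 4) = -17
F (Max): max(-17, -19) = -17
I (Min): min(16, 17, -8) = -8
H (Max): max(-8, 0) = 0
K (Min): min(17, 0) = 0
J (Max): max(0, -12, 0, -8) = 0
Root (Min): min(4, -17, 0, 0) = -17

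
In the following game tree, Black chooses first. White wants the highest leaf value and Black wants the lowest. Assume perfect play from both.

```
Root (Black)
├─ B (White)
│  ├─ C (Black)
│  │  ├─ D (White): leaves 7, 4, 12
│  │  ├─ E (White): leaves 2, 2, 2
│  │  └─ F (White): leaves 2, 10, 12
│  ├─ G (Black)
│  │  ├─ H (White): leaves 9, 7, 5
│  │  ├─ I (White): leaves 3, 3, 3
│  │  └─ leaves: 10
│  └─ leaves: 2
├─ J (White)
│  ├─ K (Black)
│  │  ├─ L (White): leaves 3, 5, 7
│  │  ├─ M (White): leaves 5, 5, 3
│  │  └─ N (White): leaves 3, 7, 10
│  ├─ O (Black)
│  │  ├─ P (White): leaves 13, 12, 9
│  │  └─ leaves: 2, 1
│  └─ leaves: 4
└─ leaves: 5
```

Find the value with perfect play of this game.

D (White): max(7, 4, 12) = 12
E (White): max(2, 2, 2) = 2
F (White): max(2, 10, 12) = 12
C (Black): min(12, 2, 12) = 2
H (White): max(9, 7, 5) = 9
I (White): max(3, 3, 3) = 3
G (Black): min(9, 3, 10) = 3
B (White): max(2, 3, 2) = 3
L (White): max(3, 5, 7) = 7
M (White): max(5, 5, 3) = 5
N (White): max(3, 7, 10) = 10
K (Black): min(7, 5, 10) = 5
P (White): max(13, 12, 9) = 13
O (Black): min(13, 2, 1) = 1
J (White): max(5, 1, 4) = 5
Root (Black): min(3, 5, 5) = 3

3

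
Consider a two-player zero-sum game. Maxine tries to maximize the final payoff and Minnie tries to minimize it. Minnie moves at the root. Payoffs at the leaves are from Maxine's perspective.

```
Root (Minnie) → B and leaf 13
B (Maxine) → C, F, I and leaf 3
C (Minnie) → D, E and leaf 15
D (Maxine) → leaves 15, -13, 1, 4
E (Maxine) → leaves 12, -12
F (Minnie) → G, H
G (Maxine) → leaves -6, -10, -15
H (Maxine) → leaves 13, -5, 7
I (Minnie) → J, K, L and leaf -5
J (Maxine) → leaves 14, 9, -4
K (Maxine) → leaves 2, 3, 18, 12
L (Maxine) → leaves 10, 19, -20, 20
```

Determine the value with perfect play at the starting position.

12

D (Maxine): max(15, -13, 1, 4) = 15
E (Maxine): max(12, -12) = 12
C (Minnie): min(15, 12, 15) = 12
G (Maxine): max(-6, -10, -15) = -6
H (Maxine): max(13, -5, 7) = 13
F (Minnie): min(-6, 13) = -6
J (Maxine): max(14, 9, -4) = 14
K (Maxine): max(2, 3, 18, 12) = 18
L (Maxine): max(10, 19, -20, 20) = 20
I (Minnie): min(14, 18, 20, -5) = -5
B (Maxine): max(12, -6, -5, 3) = 12
Root (Minnie): min(12, 13) = 12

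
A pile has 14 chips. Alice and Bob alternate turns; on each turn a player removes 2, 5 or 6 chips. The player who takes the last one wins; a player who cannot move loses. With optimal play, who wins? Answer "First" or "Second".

First

i:   0  1  2  3  4  5  6  7  8  9 10 11 12 13 14
     L  L  W  W  L  W  W  W  L  W  W  L  L  W  W
Position 14 is W, so the first player wins.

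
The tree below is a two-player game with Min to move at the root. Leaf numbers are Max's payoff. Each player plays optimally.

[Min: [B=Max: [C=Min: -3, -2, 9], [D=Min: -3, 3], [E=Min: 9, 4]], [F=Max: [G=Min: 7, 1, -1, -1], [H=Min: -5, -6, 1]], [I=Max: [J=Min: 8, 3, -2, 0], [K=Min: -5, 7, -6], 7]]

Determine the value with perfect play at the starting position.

C (Min): min(-3, -2, 9) = -3
D (Min): min(-3, 3) = -3
E (Min): min(9, 4) = 4
B (Max): max(-3, -3, 4) = 4
G (Min): min(7, 1, -1, -1) = -1
H (Min): min(-5, -6, 1) = -6
F (Max): max(-1, -6) = -1
J (Min): min(8, 3, -2, 0) = -2
K (Min): min(-5, 7, -6) = -6
I (Max): max(-2, -6, 7) = 7
Root (Min): min(4, -1, 7) = -1

-1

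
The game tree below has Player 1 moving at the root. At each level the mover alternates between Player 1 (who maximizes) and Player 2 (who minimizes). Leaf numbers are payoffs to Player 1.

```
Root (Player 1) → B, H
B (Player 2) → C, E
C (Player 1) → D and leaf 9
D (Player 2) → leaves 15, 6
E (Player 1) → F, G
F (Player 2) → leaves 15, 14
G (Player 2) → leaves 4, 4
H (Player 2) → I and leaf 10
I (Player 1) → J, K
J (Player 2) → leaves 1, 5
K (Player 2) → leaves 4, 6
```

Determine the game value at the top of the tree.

D (Player 2): min(15, 6) = 6
C (Player 1): max(6, 9) = 9
F (Player 2): min(15, 14) = 14
G (Player 2): min(4, 4) = 4
E (Player 1): max(14, 4) = 14
B (Player 2): min(9, 14) = 9
J (Player 2): min(1, 5) = 1
K (Player 2): min(4, 6) = 4
I (Player 1): max(1, 4) = 4
H (Player 2): min(4, 10) = 4
Root (Player 1): max(9, 4) = 9

9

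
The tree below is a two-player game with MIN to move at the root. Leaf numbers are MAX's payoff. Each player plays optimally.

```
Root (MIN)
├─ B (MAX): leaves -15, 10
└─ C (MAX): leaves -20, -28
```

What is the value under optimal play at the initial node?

-20

B (MAX): max(-15, 10) = 10
C (MAX): max(-20, -28) = -20
Root (MIN): min(10, -20) = -20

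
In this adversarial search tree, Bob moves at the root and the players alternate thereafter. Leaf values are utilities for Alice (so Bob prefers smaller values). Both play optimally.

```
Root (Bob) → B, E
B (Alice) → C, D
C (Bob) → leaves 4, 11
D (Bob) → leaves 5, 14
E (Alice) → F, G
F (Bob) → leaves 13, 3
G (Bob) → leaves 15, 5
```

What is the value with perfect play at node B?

C: min(4, 11) = 4
D: min(5, 14) = 5
B: max(4, 5) = 5

5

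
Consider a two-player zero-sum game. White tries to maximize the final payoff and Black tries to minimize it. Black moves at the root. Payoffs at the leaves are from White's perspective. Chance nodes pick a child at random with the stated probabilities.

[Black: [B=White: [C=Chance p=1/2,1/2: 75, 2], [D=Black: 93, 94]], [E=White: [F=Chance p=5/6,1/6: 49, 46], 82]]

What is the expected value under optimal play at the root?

C (Chance): 1/2·75 + 1/2·2 = 38.5
D (Black): min(93, 94) = 93
B (White): max(38.5, 93) = 93
F (Chance): 5/6·49 + 1/6·46 = 48.5
E (White): max(48.5, 82) = 82
Root (Black): min(93, 82) = 82

82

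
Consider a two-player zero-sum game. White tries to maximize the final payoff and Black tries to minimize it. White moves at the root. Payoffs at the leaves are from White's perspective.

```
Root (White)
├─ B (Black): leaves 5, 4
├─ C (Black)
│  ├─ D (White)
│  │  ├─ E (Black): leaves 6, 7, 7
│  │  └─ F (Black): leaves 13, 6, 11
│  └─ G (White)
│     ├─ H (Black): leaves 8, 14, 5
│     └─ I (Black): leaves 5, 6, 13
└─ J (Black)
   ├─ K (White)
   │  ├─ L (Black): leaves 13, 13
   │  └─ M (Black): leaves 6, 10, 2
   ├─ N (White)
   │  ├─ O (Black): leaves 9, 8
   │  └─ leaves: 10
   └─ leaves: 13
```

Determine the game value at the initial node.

10

B (Black): min(5, 4) = 4
E (Black): min(6, 7, 7) = 6
F (Black): min(13, 6, 11) = 6
D (White): max(6, 6) = 6
H (Black): min(8, 14, 5) = 5
I (Black): min(5, 6, 13) = 5
G (White): max(5, 5) = 5
C (Black): min(6, 5) = 5
L (Black): min(13, 13) = 13
M (Black): min(6, 10, 2) = 2
K (White): max(13, 2) = 13
O (Black): min(9, 8) = 8
N (White): max(8, 10) = 10
J (Black): min(13, 10, 13) = 10
Root (White): max(4, 5, 10) = 10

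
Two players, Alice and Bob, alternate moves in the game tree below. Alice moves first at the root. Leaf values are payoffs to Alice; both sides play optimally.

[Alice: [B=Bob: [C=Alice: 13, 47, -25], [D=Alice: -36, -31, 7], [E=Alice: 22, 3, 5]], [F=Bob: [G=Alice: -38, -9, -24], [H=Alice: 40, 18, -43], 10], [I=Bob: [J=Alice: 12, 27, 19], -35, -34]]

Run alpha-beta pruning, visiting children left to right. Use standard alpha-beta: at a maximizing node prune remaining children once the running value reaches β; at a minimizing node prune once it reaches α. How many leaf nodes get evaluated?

C [α=-∞,β=+∞]: v=47
D [α=-∞,β=47]: v=7
E [α=-∞,β=7]: v=22 after child 1 ≥ β → β-cutoff, skip 2
B [α=-∞,β=+∞]: v=7
G [α=7,β=+∞]: v=-9
F [α=7,β=+∞]: v=-9 after child 1 ≤ α → α-cutoff, skip 2
J [α=7,β=+∞]: v=27
I [α=7,β=+∞]: v=-35 after child 2 ≤ α → α-cutoff, skip 1
Root [α=-∞,β=+∞]: v=7
Leaves evaluated: 14 of 21.

14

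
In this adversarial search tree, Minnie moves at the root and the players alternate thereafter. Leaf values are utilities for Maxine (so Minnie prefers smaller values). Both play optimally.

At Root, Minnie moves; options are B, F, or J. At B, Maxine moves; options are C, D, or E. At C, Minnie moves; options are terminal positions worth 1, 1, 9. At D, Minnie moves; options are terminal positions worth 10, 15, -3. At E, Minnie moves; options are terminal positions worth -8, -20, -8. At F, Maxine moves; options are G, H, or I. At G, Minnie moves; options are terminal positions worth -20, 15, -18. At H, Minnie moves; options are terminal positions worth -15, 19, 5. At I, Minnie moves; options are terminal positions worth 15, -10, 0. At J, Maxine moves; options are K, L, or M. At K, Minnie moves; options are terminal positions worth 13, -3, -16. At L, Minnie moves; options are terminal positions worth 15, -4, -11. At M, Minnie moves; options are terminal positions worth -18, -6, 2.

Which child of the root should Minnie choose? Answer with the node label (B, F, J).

J

C (Minnie): min(1, 1, 9) = 1
D (Minnie): min(10, 15, -3) = -3
E (Minnie): min(-8, -20, -8) = -20
B (Maxine): max(1, -3, -20) = 1
G (Minnie): min(-20, 15, -18) = -20
H (Minnie): min(-15, 19, 5) = -15
I (Minnie): min(15, -10, 0) = -10
F (Maxine): max(-20, -15, -10) = -10
K (Minnie): min(13, -3, -16) = -16
L (Minnie): min(15, -4, -11) = -11
M (Minnie): min(-18, -6, 2) = -18
J (Maxine): max(-16, -11, -18) = -11
Root (Minnie): min(1, -10, -11) = -11
Minnie picks the child with the lowest value: J (value -11).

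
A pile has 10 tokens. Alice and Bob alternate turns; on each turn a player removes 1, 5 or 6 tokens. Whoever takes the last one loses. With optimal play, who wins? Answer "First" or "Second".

Compute winning (W) and losing (L) positions by backward induction:
i:   0  1  2  3  4  5  6  7  8  9 10
     W  L  W  L  W  L  W  W  W  W  W
Position 10 is W, so the first player wins.

First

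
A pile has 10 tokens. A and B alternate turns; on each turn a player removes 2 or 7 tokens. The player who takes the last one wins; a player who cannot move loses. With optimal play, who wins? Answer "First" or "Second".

Second

Compute winning (W) and losing (L) positions by backward induction:
i:   0  1  2  3  4  5  6  7  8  9 10
     L  L  W  W  L  L  W  W  W  L  L
Position 10 is L, so the second player wins.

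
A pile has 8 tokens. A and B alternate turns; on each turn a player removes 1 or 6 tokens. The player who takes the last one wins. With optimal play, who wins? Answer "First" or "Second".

First

i:   0  1  2  3  4  5  6  7  8
     L  W  L  W  L  W  W  L  W
Position 8 is W, so the first player wins.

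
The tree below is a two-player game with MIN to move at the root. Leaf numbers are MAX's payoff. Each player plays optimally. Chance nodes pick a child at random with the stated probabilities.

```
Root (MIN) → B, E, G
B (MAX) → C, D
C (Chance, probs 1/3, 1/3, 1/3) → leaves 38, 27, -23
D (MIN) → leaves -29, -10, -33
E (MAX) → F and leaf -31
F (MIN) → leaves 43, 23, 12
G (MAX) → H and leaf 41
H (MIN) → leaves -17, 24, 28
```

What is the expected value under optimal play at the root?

12

C (Chance): 1/3·38 + 1/3·27 + 1/3·-23 = 14
D (MIN): min(-29, -10, -33) = -33
B (MAX): max(14, -33) = 14
F (MIN): min(43, 23, 12) = 12
E (MAX): max(12, -31) = 12
H (MIN): min(-17, 24, 28) = -17
G (MAX): max(-17, 41) = 41
Root (MIN): min(14, 12, 41) = 12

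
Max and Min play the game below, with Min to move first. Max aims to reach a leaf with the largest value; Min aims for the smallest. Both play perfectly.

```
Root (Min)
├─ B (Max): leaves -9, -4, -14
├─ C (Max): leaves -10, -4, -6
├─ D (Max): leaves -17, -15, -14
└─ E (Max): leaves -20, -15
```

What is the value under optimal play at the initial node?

B (Max): max(-9, -4, -14) = -4
C (Max): max(-10, -4, -6) = -4
D (Max): max(-17, -15, -14) = -14
E (Max): max(-20, -15) = -15
Root (Min): min(-4, -4, -14, -15) = -15

-15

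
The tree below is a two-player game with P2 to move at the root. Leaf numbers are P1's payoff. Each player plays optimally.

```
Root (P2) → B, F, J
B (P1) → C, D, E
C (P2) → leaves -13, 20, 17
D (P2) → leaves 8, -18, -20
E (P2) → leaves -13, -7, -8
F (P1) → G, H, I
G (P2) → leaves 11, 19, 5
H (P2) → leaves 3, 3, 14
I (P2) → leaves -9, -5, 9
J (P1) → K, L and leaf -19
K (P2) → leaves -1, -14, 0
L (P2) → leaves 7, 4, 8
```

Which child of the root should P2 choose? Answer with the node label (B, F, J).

C (P2): min(-13, 20, 17) = -13
D (P2): min(8, -18, -20) = -20
E (P2): min(-13, -7, -8) = -13
B (P1): max(-13, -20, -13) = -13
G (P2): min(11, 19, 5) = 5
H (P2): min(3, 3, 14) = 3
I (P2): min(-9, -5, 9) = -9
F (P1): max(5, 3, -9) = 5
K (P2): min(-1, -14, 0) = -14
L (P2): min(7, 4, 8) = 4
J (P1): max(-14, 4, -19) = 4
Root (P2): min(-13, 5, 4) = -13
P2 picks the child with the lowest value: B (value -13).

B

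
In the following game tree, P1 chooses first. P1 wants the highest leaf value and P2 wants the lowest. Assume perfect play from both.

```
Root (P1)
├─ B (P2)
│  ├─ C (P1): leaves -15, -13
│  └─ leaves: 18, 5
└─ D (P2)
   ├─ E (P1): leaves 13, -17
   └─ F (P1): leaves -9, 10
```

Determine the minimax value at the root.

10

C (P1): max(-15, -13) = -13
B (P2): min(-13, 18, 5) = -13
E (P1): max(13, -17) = 13
F (P1): max(-9, 10) = 10
D (P2): min(13, 10) = 10
Root (P1): max(-13, 10) = 10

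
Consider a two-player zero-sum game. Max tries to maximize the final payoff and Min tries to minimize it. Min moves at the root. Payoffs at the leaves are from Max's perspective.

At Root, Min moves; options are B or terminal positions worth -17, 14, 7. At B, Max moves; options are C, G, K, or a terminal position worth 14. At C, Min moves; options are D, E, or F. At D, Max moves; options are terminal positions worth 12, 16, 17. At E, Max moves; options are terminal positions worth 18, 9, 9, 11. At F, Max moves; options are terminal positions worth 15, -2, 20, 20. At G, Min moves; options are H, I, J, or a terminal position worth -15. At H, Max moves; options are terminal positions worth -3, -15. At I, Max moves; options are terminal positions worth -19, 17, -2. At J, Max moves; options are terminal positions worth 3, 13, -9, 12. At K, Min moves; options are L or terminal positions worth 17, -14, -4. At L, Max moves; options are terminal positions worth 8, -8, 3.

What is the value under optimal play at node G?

H: max(-3, -15) = -3
I: max(-19, 17, -2) = 17
J: max(3, 13, -9, 12) = 13
G: min(-3, 17, 13, -15) = -15

-15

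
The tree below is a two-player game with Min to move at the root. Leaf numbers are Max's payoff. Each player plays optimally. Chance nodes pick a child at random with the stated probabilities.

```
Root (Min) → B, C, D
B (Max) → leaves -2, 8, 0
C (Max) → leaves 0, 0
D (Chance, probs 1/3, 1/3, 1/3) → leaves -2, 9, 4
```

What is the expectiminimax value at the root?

B (Max): max(-2, 8, 0) = 8
C (Max): max(0, 0) = 0
D (Chance): 1/3·-2 + 1/3·9 + 1/3·4 = 3.67
Root (Min): min(8, 0, 3.67) = 0

0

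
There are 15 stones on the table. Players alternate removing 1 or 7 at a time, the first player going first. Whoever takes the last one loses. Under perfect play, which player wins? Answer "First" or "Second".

Second

Positions where the player to move wins (W) vs loses (L):
i:   0  1  2  3  4  5  6  7  8  9 10 11 12 13 14 15
     W  L  W  L  W  L  W  L  W  L  W  L  W  L  W  L
Position 15 is L, so the second player wins.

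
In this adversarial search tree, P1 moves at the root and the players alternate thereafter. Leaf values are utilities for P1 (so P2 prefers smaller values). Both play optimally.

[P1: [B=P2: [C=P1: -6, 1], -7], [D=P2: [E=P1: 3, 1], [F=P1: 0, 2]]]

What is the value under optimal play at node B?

C: max(-6, 1) = 1
B: min(1, -7) = -7

-7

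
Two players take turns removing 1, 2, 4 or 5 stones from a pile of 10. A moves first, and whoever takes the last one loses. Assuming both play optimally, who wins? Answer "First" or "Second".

Second

i:   0  1  2  3  4  5  6  7  8  9 10
     W  L  W  W  L  W  W  L  W  W  L
Position 10 is L, so the second player wins.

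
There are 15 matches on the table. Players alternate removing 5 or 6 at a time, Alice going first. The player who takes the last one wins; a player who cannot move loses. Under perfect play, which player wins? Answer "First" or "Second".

Compute winning (W) and losing (L) positions by backward induction:
i:   0  1  2  3  4  5  6  7  8  9 10 11 12 13 14 15
     L  L  L  L  L  W  W  W  W  W  W  L  L  L  L  L
Position 15 is L, so the second player wins.

Second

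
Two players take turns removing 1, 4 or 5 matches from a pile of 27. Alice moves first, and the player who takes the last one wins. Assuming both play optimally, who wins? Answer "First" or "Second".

First

Compute winning (W) and losing (L) positions by backward induction:
i:   0  1  2  3  4  5  6  7  8  9 10 11 12 13 14 15 16 17 18 19 20 21 22 23 24 25 26 27
     L  W  L  W  W  W  W  W  L  W  L  W  W  W  W  W  L  W  L  W  W  W  W  W  L  W  L  W
Position 27 is W, so the first player wins.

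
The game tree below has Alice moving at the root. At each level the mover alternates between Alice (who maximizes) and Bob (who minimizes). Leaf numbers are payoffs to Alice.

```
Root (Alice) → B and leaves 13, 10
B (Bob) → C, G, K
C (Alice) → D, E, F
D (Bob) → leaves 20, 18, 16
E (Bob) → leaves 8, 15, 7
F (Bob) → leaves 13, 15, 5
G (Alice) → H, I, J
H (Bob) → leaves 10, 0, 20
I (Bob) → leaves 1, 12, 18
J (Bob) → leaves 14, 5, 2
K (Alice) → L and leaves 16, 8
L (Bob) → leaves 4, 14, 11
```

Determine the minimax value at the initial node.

D (Bob): min(20, 18, 16) = 16
E (Bob): min(8, 15, 7) = 7
F (Bob): min(13, 15, 5) = 5
C (Alice): max(16, 7, 5) = 16
H (Bob): min(10, 0, 20) = 0
I (Bob): min(1, 12, 18) = 1
J (Bob): min(14, 5, 2) = 2
G (Alice): max(0, 1, 2) = 2
L (Bob): min(4, 14, 11) = 4
K (Alice): max(4, 16, 8) = 16
B (Bob): min(16, 2, 16) = 2
Root (Alice): max(2, 13, 10) = 13

13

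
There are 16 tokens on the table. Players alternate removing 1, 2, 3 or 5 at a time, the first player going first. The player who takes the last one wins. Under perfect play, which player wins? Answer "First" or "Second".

Mark each pile size as W (mover wins) or L (mover loses):
i:   0  1  2  3  4  5  6  7  8  9 10 11 12 13 14 15 16
     L  W  W  W  L  W  W  W  L  W  W  W  L  W  W  W  L
Position 16 is L, so the second player wins.

Second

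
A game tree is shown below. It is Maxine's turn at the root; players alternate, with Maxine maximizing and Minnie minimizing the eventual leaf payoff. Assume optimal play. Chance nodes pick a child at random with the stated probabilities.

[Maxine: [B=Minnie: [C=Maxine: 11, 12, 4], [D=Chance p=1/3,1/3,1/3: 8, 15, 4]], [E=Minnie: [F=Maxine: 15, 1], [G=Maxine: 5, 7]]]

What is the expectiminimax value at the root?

C (Maxine): max(11, 12, 4) = 12
D (Chance): 1/3·8 + 1/3·15 + 1/3·4 = 9
B (Minnie): min(12, 9) = 9
F (Maxine): max(15, 1) = 15
G (Maxine): max(5, 7) = 7
E (Minnie): min(15, 7) = 7
Root (Maxine): max(9, 7) = 9

9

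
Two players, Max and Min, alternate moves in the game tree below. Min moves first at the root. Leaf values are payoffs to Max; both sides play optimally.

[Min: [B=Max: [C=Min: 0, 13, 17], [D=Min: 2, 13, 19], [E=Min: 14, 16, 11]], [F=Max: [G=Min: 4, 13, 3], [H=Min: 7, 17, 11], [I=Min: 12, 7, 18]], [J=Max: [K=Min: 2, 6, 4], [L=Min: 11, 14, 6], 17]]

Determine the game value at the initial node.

C (Min): min(0, 13, 17) = 0
D (Min): min(2, 13, 19) = 2
E (Min): min(14, 16, 11) = 11
B (Max): max(0, 2, 11) = 11
G (Min): min(4, 13, 3) = 3
H (Min): min(7, 17, 11) = 7
I (Min): min(12, 7, 18) = 7
F (Max): max(3, 7, 7) = 7
K (Min): min(2, 6, 4) = 2
L (Min): min(11, 14, 6) = 6
J (Max): max(2, 6, 17) = 17
Root (Min): min(11, 7, 17) = 7

7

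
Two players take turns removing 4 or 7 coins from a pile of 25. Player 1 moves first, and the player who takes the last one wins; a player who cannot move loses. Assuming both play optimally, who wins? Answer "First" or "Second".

Second

i:   0  1  2  3  4  5  6  7  8  9 10 11 12 13 14 15 16 17 18 19 20 21 22 23 24 25
     L  L  L  L  W  W  W  W  W  W  W  L  L  L  L  W  W  W  W  W  W  W  L  L  L  L
Position 25 is L, so the second player wins.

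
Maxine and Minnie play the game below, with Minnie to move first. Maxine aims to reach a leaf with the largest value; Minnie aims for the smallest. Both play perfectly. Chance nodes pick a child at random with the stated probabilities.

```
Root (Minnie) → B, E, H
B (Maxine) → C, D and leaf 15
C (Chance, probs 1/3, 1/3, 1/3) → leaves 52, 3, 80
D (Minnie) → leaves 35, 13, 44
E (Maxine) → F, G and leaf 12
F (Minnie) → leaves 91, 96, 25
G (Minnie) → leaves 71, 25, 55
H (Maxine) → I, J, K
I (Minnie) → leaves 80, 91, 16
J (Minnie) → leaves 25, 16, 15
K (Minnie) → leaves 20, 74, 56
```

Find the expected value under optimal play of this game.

20

C (Chance): 1/3·52 + 1/3·3 + 1/3·80 = 45
D (Minnie): min(35, 13, 44) = 13
B (Maxine): max(45, 13, 15) = 45
F (Minnie): min(91, 96, 25) = 25
G (Minnie): min(71, 25, 55) = 25
E (Maxine): max(25, 25, 12) = 25
I (Minnie): min(80, 91, 16) = 16
J (Minnie): min(25, 16, 15) = 15
K (Minnie): min(20, 74, 56) = 20
H (Maxine): max(16, 15, 20) = 20
Root (Minnie): min(45, 25, 20) = 20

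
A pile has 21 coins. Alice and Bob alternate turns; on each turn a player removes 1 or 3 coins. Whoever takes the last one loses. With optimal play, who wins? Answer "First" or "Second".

Second

i:   0  1  2  3  4  5  6  7  8  9 10 11 12 13 14 15 16 17 18 19 20 21
     W  L  W  L  W  L  W  L  W  L  W  L  W  L  W  L  W  L  W  L  W  L
Position 21 is L, so the second player wins.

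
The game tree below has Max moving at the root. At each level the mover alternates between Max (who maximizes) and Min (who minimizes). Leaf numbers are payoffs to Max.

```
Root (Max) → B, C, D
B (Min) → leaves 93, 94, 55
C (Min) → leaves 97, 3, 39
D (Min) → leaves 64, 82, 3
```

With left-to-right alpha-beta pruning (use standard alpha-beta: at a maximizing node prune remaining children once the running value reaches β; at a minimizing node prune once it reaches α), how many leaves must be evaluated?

B [α=-∞,β=+∞]: v=55
C [α=55,β=+∞]: v=3 after child 2 ≤ α → α-cutoff, skip 1
D [α=55,β=+∞]: v=3
Root [α=-∞,β=+∞]: v=55
Leaves evaluated: 8 of 9.

8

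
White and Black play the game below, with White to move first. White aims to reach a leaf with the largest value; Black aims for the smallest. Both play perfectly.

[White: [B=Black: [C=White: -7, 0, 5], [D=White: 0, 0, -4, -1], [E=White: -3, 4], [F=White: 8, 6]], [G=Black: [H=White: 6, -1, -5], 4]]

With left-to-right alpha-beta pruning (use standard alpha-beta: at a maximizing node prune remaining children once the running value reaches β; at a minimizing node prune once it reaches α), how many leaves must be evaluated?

C [α=-∞,β=+∞]: v=5
D [α=-∞,β=5]: v=0
E [α=-∞,β=0]: v=4
F [α=-∞,β=0]: v=8 after child 1 ≥ β → β-cutoff, skip 1
B [α=-∞,β=+∞]: v=0
H [α=0,β=+∞]: v=6
G [α=0,β=+∞]: v=4
Root [α=-∞,β=+∞]: v=4
Leaves evaluated: 14 of 15.

14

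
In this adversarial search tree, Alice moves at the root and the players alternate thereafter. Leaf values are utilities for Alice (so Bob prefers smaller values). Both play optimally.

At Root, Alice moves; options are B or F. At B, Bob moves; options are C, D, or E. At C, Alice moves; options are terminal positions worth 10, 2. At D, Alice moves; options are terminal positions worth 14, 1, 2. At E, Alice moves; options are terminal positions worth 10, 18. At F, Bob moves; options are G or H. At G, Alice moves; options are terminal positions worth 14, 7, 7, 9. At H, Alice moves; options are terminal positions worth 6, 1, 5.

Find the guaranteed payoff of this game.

C (Alice): max(10, 2) = 10
D (Alice): max(14, 1, 2) = 14
E (Alice): max(10, 18) = 18
B (Bob): min(10, 14, 18) = 10
G (Alice): max(14, 7, 7, 9) = 14
H (Alice): max(6, 1, 5) = 6
F (Bob): min(14, 6) = 6
Root (Alice): max(10, 6) = 10

10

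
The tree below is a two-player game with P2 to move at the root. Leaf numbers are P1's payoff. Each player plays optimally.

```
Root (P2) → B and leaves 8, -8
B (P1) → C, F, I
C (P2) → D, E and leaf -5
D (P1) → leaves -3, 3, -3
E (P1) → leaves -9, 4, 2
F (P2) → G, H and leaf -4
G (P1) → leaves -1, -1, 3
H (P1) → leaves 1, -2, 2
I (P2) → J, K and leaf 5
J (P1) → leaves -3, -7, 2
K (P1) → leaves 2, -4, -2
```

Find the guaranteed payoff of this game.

-8

D (P1): max(-3, 3, -3) = 3
E (P1): max(-9, 4, 2) = 4
C (P2): min(3, 4, -5) = -5
G (P1): max(-1, -1, 3) = 3
H (P1): max(1, -2, 2) = 2
F (P2): min(3, 2, -4) = -4
J (P1): max(-3, -7, 2) = 2
K (P1): max(2, -4, -2) = 2
I (P2): min(2, 2, 5) = 2
B (P1): max(-5, -4, 2) = 2
Root (P2): min(2, 8, -8) = -8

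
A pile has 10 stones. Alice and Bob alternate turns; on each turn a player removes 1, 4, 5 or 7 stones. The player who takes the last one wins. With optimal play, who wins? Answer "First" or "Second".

Compute winning (W) and losing (L) positions by backward induction:
i:   0  1  2  3  4  5  6  7  8  9 10
     L  W  L  W  W  W  W  W  L  W  L
Position 10 is L, so the second player wins.

Second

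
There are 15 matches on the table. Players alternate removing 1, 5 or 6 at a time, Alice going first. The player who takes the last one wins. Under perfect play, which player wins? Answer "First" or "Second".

i:   0  1  2  3  4  5  6  7  8  9 10 11 12 13 14 15
     L  W  L  W  L  W  W  W  W  W  W  L  W  L  W  L
Position 15 is L, so the second player wins.

Second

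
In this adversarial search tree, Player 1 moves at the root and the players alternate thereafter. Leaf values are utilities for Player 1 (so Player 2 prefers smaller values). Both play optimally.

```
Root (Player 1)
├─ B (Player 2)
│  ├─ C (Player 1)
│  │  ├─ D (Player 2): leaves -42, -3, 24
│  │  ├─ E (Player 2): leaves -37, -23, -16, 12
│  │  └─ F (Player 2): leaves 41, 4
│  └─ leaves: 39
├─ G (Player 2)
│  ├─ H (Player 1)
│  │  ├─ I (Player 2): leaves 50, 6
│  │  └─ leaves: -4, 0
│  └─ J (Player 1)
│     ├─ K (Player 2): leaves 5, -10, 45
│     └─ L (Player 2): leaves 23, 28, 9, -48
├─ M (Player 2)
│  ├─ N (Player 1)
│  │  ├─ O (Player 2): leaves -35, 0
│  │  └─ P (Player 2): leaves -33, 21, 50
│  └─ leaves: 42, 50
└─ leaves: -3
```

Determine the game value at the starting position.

D (Player 2): min(-42, -3, 24) = -42
E (Player 2): min(-37, -23, -16, 12) = -37
F (Player 2): min(41, 4) = 4
C (Player 1): max(-42, -37, 4) = 4
B (Player 2): min(4, 39) = 4
I (Player 2): min(50, 6) = 6
H (Player 1): max(6, -4, 0) = 6
K (Player 2): min(5, -10, 45) = -10
L (Player 2): min(23, 28, 9, -48) = -48
J (Player 1): max(-10, -48) = -10
G (Player 2): min(6, -10) = -10
O (Player 2): min(-35, 0) = -35
P (Player 2): min(-33, 21, 50) = -33
N (Player 1): max(-35, -33) = -33
M (Player 2): min(-33, 42, 50) = -33
Root (Player 1): max(4, -10, -33, -3) = 4

4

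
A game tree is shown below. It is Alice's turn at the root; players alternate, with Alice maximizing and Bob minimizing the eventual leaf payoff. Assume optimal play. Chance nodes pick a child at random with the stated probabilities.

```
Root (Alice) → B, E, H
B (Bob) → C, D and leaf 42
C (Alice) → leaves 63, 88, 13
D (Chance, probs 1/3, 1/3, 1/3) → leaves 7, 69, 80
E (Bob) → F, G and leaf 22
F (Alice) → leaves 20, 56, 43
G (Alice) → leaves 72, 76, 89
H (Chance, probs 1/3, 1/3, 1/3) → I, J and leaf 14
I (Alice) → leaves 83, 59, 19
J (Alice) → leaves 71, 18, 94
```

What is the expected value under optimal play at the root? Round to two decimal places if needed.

C (Alice): max(63, 88, 13) = 88
D (Chance): 1/3·7 + 1/3·69 + 1/3·80 = 52
B (Bob): min(88, 52, 42) = 42
F (Alice): max(20, 56, 43) = 56
G (Alice): max(72, 76, 89) = 89
E (Bob): min(56, 89, 22) = 22
I (Alice): max(83, 59, 19) = 83
J (Alice): max(71, 18, 94) = 94
H (Chance): 1/3·83 + 1/3·94 + 1/3·14 = 63.67
Root (Alice): max(42, 22, 63.67) = 63.67

63.67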